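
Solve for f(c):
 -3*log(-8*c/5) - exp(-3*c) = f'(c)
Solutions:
 f(c) = C1 - 3*c*log(-c) + 3*c*(-3*log(2) + 1 + log(5)) + exp(-3*c)/3


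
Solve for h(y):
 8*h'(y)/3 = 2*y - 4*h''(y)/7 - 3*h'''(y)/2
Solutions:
 h(y) = C1 + 3*y^2/8 - 9*y/56 + (C2*sin(16*sqrt(3)*y/21) + C3*cos(16*sqrt(3)*y/21))*exp(-4*y/21)


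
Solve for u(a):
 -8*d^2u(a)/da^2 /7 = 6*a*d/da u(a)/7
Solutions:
 u(a) = C1 + C2*erf(sqrt(6)*a/4)


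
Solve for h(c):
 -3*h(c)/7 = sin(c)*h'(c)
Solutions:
 h(c) = C1*(cos(c) + 1)^(3/14)/(cos(c) - 1)^(3/14)


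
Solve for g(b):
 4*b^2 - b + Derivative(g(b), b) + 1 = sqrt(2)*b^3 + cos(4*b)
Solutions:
 g(b) = C1 + sqrt(2)*b^4/4 - 4*b^3/3 + b^2/2 - b + sin(4*b)/4


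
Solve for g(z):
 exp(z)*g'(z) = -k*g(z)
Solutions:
 g(z) = C1*exp(k*exp(-z))


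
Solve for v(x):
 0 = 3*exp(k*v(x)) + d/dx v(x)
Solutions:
 v(x) = Piecewise((log(1/(C1*k + 3*k*x))/k, Ne(k, 0)), (nan, True))
 v(x) = Piecewise((C1 - 3*x, Eq(k, 0)), (nan, True))


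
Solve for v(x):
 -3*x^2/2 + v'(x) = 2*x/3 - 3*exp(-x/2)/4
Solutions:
 v(x) = C1 + x^3/2 + x^2/3 + 3*exp(-x/2)/2


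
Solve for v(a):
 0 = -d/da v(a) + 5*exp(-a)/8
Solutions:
 v(a) = C1 - 5*exp(-a)/8


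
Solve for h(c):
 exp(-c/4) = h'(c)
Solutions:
 h(c) = C1 - 4*exp(-c/4)


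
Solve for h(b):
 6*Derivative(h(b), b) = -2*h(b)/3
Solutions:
 h(b) = C1*exp(-b/9)


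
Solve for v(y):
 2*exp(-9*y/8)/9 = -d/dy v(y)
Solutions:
 v(y) = C1 + 16*exp(-9*y/8)/81


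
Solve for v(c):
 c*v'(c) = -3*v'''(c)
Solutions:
 v(c) = C1 + Integral(C2*airyai(-3^(2/3)*c/3) + C3*airybi(-3^(2/3)*c/3), c)


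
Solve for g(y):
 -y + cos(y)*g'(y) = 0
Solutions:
 g(y) = C1 + Integral(y/cos(y), y)


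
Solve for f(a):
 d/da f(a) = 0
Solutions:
 f(a) = C1


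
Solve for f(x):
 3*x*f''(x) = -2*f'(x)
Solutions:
 f(x) = C1 + C2*x^(1/3)


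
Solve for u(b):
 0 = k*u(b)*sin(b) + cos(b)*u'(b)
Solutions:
 u(b) = C1*exp(k*log(cos(b)))


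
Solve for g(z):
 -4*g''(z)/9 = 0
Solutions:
 g(z) = C1 + C2*z


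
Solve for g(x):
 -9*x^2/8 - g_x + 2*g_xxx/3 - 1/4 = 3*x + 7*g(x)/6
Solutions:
 g(x) = C1*exp(-x*(2/(sqrt(41) + 7)^(1/3) + (sqrt(41) + 7)^(1/3))/4)*sin(sqrt(3)*x*(-(sqrt(41) + 7)^(1/3) + 2/(sqrt(41) + 7)^(1/3))/4) + C2*exp(-x*(2/(sqrt(41) + 7)^(1/3) + (sqrt(41) + 7)^(1/3))/4)*cos(sqrt(3)*x*(-(sqrt(41) + 7)^(1/3) + 2/(sqrt(41) + 7)^(1/3))/4) + C3*exp(x*((sqrt(41) + 7)^(-1/3) + (sqrt(41) + 7)^(1/3)/2)) - 27*x^2/28 - 45*x/49 + 393/686


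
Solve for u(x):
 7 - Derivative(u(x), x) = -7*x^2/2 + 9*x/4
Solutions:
 u(x) = C1 + 7*x^3/6 - 9*x^2/8 + 7*x


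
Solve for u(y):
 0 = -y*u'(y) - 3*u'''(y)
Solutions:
 u(y) = C1 + Integral(C2*airyai(-3^(2/3)*y/3) + C3*airybi(-3^(2/3)*y/3), y)


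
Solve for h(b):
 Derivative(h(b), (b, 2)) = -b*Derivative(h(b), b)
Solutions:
 h(b) = C1 + C2*erf(sqrt(2)*b/2)


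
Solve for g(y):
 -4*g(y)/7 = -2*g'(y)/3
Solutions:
 g(y) = C1*exp(6*y/7)


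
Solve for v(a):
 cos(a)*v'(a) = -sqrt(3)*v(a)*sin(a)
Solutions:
 v(a) = C1*cos(a)^(sqrt(3))


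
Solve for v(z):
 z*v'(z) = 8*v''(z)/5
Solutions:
 v(z) = C1 + C2*erfi(sqrt(5)*z/4)


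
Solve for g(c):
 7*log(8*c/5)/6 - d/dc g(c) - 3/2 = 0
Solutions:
 g(c) = C1 + 7*c*log(c)/6 - 8*c/3 - 7*c*log(5)/6 + 7*c*log(2)/2


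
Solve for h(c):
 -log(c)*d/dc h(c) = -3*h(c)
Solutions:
 h(c) = C1*exp(3*li(c))


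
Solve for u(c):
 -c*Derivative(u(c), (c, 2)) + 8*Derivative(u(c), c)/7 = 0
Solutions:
 u(c) = C1 + C2*c^(15/7)


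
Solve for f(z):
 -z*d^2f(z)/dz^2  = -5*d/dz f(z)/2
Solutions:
 f(z) = C1 + C2*z^(7/2)


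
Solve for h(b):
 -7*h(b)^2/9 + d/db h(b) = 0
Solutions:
 h(b) = -9/(C1 + 7*b)


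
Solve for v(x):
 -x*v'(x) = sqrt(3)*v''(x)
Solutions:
 v(x) = C1 + C2*erf(sqrt(2)*3^(3/4)*x/6)


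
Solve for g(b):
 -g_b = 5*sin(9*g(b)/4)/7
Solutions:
 5*b/7 + 2*log(cos(9*g(b)/4) - 1)/9 - 2*log(cos(9*g(b)/4) + 1)/9 = C1


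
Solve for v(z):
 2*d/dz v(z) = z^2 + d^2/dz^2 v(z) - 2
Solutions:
 v(z) = C1 + C2*exp(2*z) + z^3/6 + z^2/4 - 3*z/4


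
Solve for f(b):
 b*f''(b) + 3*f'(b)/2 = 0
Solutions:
 f(b) = C1 + C2/sqrt(b)


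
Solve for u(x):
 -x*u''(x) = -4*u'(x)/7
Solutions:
 u(x) = C1 + C2*x^(11/7)


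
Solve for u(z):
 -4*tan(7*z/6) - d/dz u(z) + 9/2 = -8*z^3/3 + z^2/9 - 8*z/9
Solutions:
 u(z) = C1 + 2*z^4/3 - z^3/27 + 4*z^2/9 + 9*z/2 + 24*log(cos(7*z/6))/7


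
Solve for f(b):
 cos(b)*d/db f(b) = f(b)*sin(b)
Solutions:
 f(b) = C1/cos(b)


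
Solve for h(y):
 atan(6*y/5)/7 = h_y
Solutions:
 h(y) = C1 + y*atan(6*y/5)/7 - 5*log(36*y^2 + 25)/84


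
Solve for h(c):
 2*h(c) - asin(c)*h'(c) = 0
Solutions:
 h(c) = C1*exp(2*Integral(1/asin(c), c))


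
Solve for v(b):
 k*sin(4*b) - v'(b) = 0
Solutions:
 v(b) = C1 - k*cos(4*b)/4


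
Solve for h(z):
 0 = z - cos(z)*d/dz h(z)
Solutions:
 h(z) = C1 + Integral(z/cos(z), z)


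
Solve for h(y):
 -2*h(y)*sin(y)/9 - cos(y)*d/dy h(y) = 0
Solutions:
 h(y) = C1*cos(y)^(2/9)


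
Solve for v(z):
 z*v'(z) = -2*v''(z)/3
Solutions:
 v(z) = C1 + C2*erf(sqrt(3)*z/2)


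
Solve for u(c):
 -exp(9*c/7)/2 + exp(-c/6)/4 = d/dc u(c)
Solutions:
 u(c) = C1 - 7*exp(9*c/7)/18 - 3*exp(-c/6)/2


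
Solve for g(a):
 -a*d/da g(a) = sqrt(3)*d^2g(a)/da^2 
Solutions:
 g(a) = C1 + C2*erf(sqrt(2)*3^(3/4)*a/6)


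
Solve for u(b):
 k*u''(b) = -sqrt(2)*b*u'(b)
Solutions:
 u(b) = C1 + C2*sqrt(k)*erf(2^(3/4)*b*sqrt(1/k)/2)


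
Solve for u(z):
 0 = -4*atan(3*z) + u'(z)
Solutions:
 u(z) = C1 + 4*z*atan(3*z) - 2*log(9*z^2 + 1)/3


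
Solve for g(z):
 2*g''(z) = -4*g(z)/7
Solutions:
 g(z) = C1*sin(sqrt(14)*z/7) + C2*cos(sqrt(14)*z/7)


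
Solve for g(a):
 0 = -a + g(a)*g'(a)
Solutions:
 g(a) = -sqrt(C1 + a^2)
 g(a) = sqrt(C1 + a^2)


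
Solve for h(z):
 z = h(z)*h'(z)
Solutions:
 h(z) = -sqrt(C1 + z^2)
 h(z) = sqrt(C1 + z^2)


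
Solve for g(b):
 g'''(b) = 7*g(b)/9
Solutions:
 g(b) = C3*exp(21^(1/3)*b/3) + (C1*sin(3^(5/6)*7^(1/3)*b/6) + C2*cos(3^(5/6)*7^(1/3)*b/6))*exp(-21^(1/3)*b/6)


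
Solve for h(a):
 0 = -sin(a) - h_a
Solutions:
 h(a) = C1 + cos(a)


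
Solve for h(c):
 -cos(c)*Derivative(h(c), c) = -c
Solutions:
 h(c) = C1 + Integral(c/cos(c), c)


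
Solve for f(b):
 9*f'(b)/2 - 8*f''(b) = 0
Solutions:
 f(b) = C1 + C2*exp(9*b/16)


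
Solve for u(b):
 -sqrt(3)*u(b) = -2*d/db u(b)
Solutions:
 u(b) = C1*exp(sqrt(3)*b/2)


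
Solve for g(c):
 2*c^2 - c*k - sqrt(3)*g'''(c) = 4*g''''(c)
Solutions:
 g(c) = C1 + C2*c + C3*c^2 + C4*exp(-sqrt(3)*c/4) + sqrt(3)*c^5/90 + c^4*(-sqrt(3)*k - 16)/72 + 2*c^3*(3*k + 16*sqrt(3))/27


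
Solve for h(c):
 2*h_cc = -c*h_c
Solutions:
 h(c) = C1 + C2*erf(c/2)


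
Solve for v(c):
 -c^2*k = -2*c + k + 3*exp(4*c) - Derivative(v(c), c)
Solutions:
 v(c) = C1 + c^3*k/3 - c^2 + c*k + 3*exp(4*c)/4


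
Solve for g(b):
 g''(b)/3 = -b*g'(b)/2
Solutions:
 g(b) = C1 + C2*erf(sqrt(3)*b/2)


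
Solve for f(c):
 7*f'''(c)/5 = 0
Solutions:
 f(c) = C1 + C2*c + C3*c^2


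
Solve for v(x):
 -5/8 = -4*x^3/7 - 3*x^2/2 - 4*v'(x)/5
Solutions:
 v(x) = C1 - 5*x^4/28 - 5*x^3/8 + 25*x/32


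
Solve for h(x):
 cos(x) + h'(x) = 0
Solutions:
 h(x) = C1 - sin(x)


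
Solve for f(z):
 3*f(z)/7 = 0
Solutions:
 f(z) = 0


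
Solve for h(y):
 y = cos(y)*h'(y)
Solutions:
 h(y) = C1 + Integral(y/cos(y), y)


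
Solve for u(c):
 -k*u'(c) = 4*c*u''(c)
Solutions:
 u(c) = C1 + c^(1 - re(k)/4)*(C2*sin(log(c)*Abs(im(k))/4) + C3*cos(log(c)*im(k)/4))


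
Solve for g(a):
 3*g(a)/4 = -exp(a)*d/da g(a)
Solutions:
 g(a) = C1*exp(3*exp(-a)/4)


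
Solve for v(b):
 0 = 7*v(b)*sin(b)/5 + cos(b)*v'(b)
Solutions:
 v(b) = C1*cos(b)^(7/5)


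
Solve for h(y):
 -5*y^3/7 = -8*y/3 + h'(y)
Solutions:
 h(y) = C1 - 5*y^4/28 + 4*y^2/3


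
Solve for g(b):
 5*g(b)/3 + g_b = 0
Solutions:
 g(b) = C1*exp(-5*b/3)


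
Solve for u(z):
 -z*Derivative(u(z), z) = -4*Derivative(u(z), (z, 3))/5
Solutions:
 u(z) = C1 + Integral(C2*airyai(10^(1/3)*z/2) + C3*airybi(10^(1/3)*z/2), z)


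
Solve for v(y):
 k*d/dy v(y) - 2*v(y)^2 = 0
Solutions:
 v(y) = -k/(C1*k + 2*y)


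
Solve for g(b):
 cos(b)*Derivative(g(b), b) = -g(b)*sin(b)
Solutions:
 g(b) = C1*cos(b)


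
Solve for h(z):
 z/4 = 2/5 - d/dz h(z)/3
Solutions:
 h(z) = C1 - 3*z^2/8 + 6*z/5


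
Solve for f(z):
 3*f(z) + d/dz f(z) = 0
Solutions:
 f(z) = C1*exp(-3*z)


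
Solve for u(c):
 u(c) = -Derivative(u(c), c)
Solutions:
 u(c) = C1*exp(-c)


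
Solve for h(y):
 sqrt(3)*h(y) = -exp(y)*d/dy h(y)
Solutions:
 h(y) = C1*exp(sqrt(3)*exp(-y))


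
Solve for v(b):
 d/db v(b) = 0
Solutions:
 v(b) = C1


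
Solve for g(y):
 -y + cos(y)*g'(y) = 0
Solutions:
 g(y) = C1 + Integral(y/cos(y), y)


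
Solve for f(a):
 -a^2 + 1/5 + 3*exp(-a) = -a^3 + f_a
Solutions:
 f(a) = C1 + a^4/4 - a^3/3 + a/5 - 3*exp(-a)


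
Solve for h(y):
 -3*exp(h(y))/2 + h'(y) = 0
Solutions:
 h(y) = log(-1/(C1 + 3*y)) + log(2)


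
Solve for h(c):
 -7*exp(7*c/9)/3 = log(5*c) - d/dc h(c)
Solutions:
 h(c) = C1 + c*log(c) + c*(-1 + log(5)) + 3*exp(7*c/9)


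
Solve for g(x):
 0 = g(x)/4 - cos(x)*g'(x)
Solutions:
 g(x) = C1*(sin(x) + 1)^(1/8)/(sin(x) - 1)^(1/8)


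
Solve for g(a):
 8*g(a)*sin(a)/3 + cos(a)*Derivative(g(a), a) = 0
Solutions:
 g(a) = C1*cos(a)^(8/3)


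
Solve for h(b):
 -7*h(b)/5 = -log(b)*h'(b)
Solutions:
 h(b) = C1*exp(7*li(b)/5)


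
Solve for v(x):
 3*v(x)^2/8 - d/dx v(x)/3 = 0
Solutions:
 v(x) = -8/(C1 + 9*x)


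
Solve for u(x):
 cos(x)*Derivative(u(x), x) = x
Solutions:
 u(x) = C1 + Integral(x/cos(x), x)


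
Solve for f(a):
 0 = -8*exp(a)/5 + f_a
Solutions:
 f(a) = C1 + 8*exp(a)/5


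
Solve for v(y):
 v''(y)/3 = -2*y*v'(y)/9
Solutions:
 v(y) = C1 + C2*erf(sqrt(3)*y/3)


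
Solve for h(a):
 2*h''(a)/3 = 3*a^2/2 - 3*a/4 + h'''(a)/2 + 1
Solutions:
 h(a) = C1 + C2*a + C3*exp(4*a/3) + 3*a^4/16 + 3*a^3/8 + 51*a^2/32


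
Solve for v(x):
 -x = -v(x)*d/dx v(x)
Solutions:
 v(x) = -sqrt(C1 + x^2)
 v(x) = sqrt(C1 + x^2)


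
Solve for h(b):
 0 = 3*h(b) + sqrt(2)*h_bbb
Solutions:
 h(b) = C3*exp(-2^(5/6)*3^(1/3)*b/2) + (C1*sin(6^(5/6)*b/4) + C2*cos(6^(5/6)*b/4))*exp(2^(5/6)*3^(1/3)*b/4)


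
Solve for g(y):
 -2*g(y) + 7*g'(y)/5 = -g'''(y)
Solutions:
 g(y) = C1*exp(y*(-15*(1 + 13*sqrt(330)/225)^(1/3) + 7/(1 + 13*sqrt(330)/225)^(1/3))/30)*sin(sqrt(3)*y*(7/(1 + 13*sqrt(330)/225)^(1/3) + 15*(1 + 13*sqrt(330)/225)^(1/3))/30) + C2*exp(y*(-15*(1 + 13*sqrt(330)/225)^(1/3) + 7/(1 + 13*sqrt(330)/225)^(1/3))/30)*cos(sqrt(3)*y*(7/(1 + 13*sqrt(330)/225)^(1/3) + 15*(1 + 13*sqrt(330)/225)^(1/3))/30) + C3*exp(y*(-7/(15*(1 + 13*sqrt(330)/225)^(1/3)) + (1 + 13*sqrt(330)/225)^(1/3)))


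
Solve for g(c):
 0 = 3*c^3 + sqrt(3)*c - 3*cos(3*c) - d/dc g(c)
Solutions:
 g(c) = C1 + 3*c^4/4 + sqrt(3)*c^2/2 - sin(3*c)


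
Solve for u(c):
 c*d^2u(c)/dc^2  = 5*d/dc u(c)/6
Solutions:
 u(c) = C1 + C2*c^(11/6)


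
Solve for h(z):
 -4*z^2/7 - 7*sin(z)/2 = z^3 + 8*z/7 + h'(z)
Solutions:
 h(z) = C1 - z^4/4 - 4*z^3/21 - 4*z^2/7 + 7*cos(z)/2


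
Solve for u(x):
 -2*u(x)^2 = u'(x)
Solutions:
 u(x) = 1/(C1 + 2*x)


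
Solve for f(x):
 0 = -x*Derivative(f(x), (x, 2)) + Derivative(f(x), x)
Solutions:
 f(x) = C1 + C2*x^2


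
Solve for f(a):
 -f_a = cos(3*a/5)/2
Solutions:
 f(a) = C1 - 5*sin(3*a/5)/6


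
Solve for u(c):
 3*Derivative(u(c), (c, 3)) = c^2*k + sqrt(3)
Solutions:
 u(c) = C1 + C2*c + C3*c^2 + c^5*k/180 + sqrt(3)*c^3/18


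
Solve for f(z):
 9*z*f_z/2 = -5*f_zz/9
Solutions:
 f(z) = C1 + C2*erf(9*sqrt(5)*z/10)


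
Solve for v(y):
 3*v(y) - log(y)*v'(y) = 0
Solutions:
 v(y) = C1*exp(3*li(y))


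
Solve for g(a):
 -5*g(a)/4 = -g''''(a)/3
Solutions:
 g(a) = C1*exp(-15^(1/4)*sqrt(2)*a/2) + C2*exp(15^(1/4)*sqrt(2)*a/2) + C3*sin(15^(1/4)*sqrt(2)*a/2) + C4*cos(15^(1/4)*sqrt(2)*a/2)


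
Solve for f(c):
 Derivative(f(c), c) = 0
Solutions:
 f(c) = C1


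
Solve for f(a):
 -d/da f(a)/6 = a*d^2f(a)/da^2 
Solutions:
 f(a) = C1 + C2*a^(5/6)


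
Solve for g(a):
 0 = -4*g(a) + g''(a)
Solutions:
 g(a) = C1*exp(-2*a) + C2*exp(2*a)


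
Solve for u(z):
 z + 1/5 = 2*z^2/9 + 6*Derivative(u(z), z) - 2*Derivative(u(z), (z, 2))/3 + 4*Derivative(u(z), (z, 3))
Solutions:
 u(z) = C1 - z^3/81 + 77*z^2/972 + 1097*z/10935 + (C2*sin(sqrt(215)*z/12) + C3*cos(sqrt(215)*z/12))*exp(z/12)


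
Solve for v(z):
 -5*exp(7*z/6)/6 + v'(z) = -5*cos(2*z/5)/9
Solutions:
 v(z) = C1 + 5*exp(7*z/6)/7 - 25*sin(2*z/5)/18


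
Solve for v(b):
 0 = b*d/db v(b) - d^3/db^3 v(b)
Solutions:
 v(b) = C1 + Integral(C2*airyai(b) + C3*airybi(b), b)


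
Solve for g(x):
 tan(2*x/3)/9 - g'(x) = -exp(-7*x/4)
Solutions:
 g(x) = C1 + log(tan(2*x/3)^2 + 1)/12 - 4*exp(-7*x/4)/7


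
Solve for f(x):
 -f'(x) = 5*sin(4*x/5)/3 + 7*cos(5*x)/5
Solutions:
 f(x) = C1 - 7*sin(5*x)/25 + 25*cos(4*x/5)/12


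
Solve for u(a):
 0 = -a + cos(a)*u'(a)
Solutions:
 u(a) = C1 + Integral(a/cos(a), a)


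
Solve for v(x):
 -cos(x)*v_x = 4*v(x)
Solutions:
 v(x) = C1*(sin(x)^2 - 2*sin(x) + 1)/(sin(x)^2 + 2*sin(x) + 1)


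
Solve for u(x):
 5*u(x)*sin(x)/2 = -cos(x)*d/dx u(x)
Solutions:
 u(x) = C1*cos(x)^(5/2)


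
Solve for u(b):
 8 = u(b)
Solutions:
 u(b) = 8


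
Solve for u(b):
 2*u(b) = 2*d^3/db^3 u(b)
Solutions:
 u(b) = C3*exp(b) + (C1*sin(sqrt(3)*b/2) + C2*cos(sqrt(3)*b/2))*exp(-b/2)


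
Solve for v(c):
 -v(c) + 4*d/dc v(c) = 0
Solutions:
 v(c) = C1*exp(c/4)


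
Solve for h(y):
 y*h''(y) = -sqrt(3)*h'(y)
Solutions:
 h(y) = C1 + C2*y^(1 - sqrt(3))


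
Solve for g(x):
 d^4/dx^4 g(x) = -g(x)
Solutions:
 g(x) = (C1*sin(sqrt(2)*x/2) + C2*cos(sqrt(2)*x/2))*exp(-sqrt(2)*x/2) + (C3*sin(sqrt(2)*x/2) + C4*cos(sqrt(2)*x/2))*exp(sqrt(2)*x/2)


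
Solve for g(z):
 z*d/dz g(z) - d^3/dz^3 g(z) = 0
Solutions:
 g(z) = C1 + Integral(C2*airyai(z) + C3*airybi(z), z)


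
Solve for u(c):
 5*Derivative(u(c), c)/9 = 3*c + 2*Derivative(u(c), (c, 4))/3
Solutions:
 u(c) = C1 + C4*exp(5^(1/3)*6^(2/3)*c/6) + 27*c^2/10 + (C2*sin(2^(2/3)*3^(1/6)*5^(1/3)*c/4) + C3*cos(2^(2/3)*3^(1/6)*5^(1/3)*c/4))*exp(-5^(1/3)*6^(2/3)*c/12)


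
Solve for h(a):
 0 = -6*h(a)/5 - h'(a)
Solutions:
 h(a) = C1*exp(-6*a/5)


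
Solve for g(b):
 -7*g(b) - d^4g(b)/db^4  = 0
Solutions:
 g(b) = (C1*sin(sqrt(2)*7^(1/4)*b/2) + C2*cos(sqrt(2)*7^(1/4)*b/2))*exp(-sqrt(2)*7^(1/4)*b/2) + (C3*sin(sqrt(2)*7^(1/4)*b/2) + C4*cos(sqrt(2)*7^(1/4)*b/2))*exp(sqrt(2)*7^(1/4)*b/2)


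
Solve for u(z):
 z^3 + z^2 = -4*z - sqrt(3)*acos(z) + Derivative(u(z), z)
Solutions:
 u(z) = C1 + z^4/4 + z^3/3 + 2*z^2 + sqrt(3)*(z*acos(z) - sqrt(1 - z^2))


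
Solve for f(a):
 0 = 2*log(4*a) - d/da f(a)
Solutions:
 f(a) = C1 + 2*a*log(a) - 2*a + a*log(16)


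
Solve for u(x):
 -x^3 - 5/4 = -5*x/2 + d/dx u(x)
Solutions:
 u(x) = C1 - x^4/4 + 5*x^2/4 - 5*x/4


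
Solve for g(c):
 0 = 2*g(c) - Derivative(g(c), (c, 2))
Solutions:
 g(c) = C1*exp(-sqrt(2)*c) + C2*exp(sqrt(2)*c)


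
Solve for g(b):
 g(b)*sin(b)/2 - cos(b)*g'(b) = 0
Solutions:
 g(b) = C1/sqrt(cos(b))


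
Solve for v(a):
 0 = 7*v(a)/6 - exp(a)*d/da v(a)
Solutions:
 v(a) = C1*exp(-7*exp(-a)/6)


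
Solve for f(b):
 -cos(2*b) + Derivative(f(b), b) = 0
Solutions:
 f(b) = C1 + sin(2*b)/2


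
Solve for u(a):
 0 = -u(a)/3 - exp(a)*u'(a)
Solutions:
 u(a) = C1*exp(exp(-a)/3)


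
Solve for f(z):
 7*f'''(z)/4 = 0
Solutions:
 f(z) = C1 + C2*z + C3*z^2


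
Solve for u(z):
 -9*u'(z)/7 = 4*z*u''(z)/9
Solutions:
 u(z) = C1 + C2/z^(53/28)


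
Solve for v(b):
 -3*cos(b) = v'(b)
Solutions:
 v(b) = C1 - 3*sin(b)


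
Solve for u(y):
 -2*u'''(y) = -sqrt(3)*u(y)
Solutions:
 u(y) = C3*exp(2^(2/3)*3^(1/6)*y/2) + (C1*sin(6^(2/3)*y/4) + C2*cos(6^(2/3)*y/4))*exp(-2^(2/3)*3^(1/6)*y/4)


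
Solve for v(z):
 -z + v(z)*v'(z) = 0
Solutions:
 v(z) = -sqrt(C1 + z^2)
 v(z) = sqrt(C1 + z^2)


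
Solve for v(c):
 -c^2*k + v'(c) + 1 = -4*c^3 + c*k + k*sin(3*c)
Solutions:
 v(c) = C1 - c^4 + c^3*k/3 + c^2*k/2 - c - k*cos(3*c)/3


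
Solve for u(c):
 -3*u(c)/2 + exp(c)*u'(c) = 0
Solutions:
 u(c) = C1*exp(-3*exp(-c)/2)


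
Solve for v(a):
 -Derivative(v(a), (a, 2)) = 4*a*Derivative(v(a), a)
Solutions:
 v(a) = C1 + C2*erf(sqrt(2)*a)


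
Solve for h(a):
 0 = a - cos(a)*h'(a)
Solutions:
 h(a) = C1 + Integral(a/cos(a), a)


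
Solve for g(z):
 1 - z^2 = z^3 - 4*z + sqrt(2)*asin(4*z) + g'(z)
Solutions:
 g(z) = C1 - z^4/4 - z^3/3 + 2*z^2 + z - sqrt(2)*(z*asin(4*z) + sqrt(1 - 16*z^2)/4)


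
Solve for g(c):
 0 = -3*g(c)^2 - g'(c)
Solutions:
 g(c) = 1/(C1 + 3*c)


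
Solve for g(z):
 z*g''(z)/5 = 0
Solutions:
 g(z) = C1 + C2*z


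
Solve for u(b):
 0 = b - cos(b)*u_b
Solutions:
 u(b) = C1 + Integral(b/cos(b), b)


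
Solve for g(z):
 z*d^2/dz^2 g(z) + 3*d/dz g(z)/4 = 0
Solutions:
 g(z) = C1 + C2*z^(1/4)


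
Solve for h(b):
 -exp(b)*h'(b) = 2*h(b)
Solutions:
 h(b) = C1*exp(2*exp(-b))


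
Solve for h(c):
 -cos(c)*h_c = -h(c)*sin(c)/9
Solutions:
 h(c) = C1/cos(c)^(1/9)


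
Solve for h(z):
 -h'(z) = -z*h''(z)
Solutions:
 h(z) = C1 + C2*z^2


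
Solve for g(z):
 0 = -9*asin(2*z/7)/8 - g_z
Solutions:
 g(z) = C1 - 9*z*asin(2*z/7)/8 - 9*sqrt(49 - 4*z^2)/16


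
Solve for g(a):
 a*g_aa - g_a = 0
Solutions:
 g(a) = C1 + C2*a^2


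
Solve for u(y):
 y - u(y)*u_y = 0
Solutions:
 u(y) = -sqrt(C1 + y^2)
 u(y) = sqrt(C1 + y^2)


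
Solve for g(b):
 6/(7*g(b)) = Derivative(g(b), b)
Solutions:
 g(b) = -sqrt(C1 + 84*b)/7
 g(b) = sqrt(C1 + 84*b)/7


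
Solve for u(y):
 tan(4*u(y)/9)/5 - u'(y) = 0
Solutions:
 u(y) = -9*asin(C1*exp(4*y/45))/4 + 9*pi/4
 u(y) = 9*asin(C1*exp(4*y/45))/4


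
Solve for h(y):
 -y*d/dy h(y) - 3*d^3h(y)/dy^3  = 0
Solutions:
 h(y) = C1 + Integral(C2*airyai(-3^(2/3)*y/3) + C3*airybi(-3^(2/3)*y/3), y)


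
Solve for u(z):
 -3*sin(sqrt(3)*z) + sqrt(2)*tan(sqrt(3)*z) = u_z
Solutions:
 u(z) = C1 - sqrt(6)*log(cos(sqrt(3)*z))/3 + sqrt(3)*cos(sqrt(3)*z)


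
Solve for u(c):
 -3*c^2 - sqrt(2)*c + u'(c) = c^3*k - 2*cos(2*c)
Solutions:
 u(c) = C1 + c^4*k/4 + c^3 + sqrt(2)*c^2/2 - sin(2*c)


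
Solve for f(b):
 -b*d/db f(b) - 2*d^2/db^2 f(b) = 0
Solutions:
 f(b) = C1 + C2*erf(b/2)


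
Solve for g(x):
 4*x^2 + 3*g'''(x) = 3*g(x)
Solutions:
 g(x) = C3*exp(x) + 4*x^2/3 + (C1*sin(sqrt(3)*x/2) + C2*cos(sqrt(3)*x/2))*exp(-x/2)


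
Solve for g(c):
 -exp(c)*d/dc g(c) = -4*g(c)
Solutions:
 g(c) = C1*exp(-4*exp(-c))


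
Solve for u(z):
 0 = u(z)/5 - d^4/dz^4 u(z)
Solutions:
 u(z) = C1*exp(-5^(3/4)*z/5) + C2*exp(5^(3/4)*z/5) + C3*sin(5^(3/4)*z/5) + C4*cos(5^(3/4)*z/5)


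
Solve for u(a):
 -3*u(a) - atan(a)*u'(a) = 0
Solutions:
 u(a) = C1*exp(-3*Integral(1/atan(a), a))


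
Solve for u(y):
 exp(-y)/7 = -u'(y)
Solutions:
 u(y) = C1 + exp(-y)/7


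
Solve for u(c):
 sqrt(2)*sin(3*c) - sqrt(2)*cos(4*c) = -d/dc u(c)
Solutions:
 u(c) = C1 + sqrt(2)*sin(4*c)/4 + sqrt(2)*cos(3*c)/3


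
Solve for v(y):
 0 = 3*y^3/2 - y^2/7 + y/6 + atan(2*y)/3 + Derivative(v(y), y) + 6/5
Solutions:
 v(y) = C1 - 3*y^4/8 + y^3/21 - y^2/12 - y*atan(2*y)/3 - 6*y/5 + log(4*y^2 + 1)/12


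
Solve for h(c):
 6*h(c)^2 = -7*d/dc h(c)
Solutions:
 h(c) = 7/(C1 + 6*c)


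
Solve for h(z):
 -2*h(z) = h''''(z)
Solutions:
 h(z) = (C1*sin(2^(3/4)*z/2) + C2*cos(2^(3/4)*z/2))*exp(-2^(3/4)*z/2) + (C3*sin(2^(3/4)*z/2) + C4*cos(2^(3/4)*z/2))*exp(2^(3/4)*z/2)


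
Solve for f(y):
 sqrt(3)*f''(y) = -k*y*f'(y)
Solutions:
 f(y) = Piecewise((-sqrt(2)*3^(1/4)*sqrt(pi)*C1*erf(sqrt(2)*3^(3/4)*sqrt(k)*y/6)/(2*sqrt(k)) - C2, (k > 0) | (k < 0)), (-C1*y - C2, True))


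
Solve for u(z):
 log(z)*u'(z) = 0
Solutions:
 u(z) = C1


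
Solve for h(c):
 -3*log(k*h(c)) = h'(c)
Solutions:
 li(k*h(c))/k = C1 - 3*c


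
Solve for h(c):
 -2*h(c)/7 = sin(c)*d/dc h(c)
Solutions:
 h(c) = C1*(cos(c) + 1)^(1/7)/(cos(c) - 1)^(1/7)


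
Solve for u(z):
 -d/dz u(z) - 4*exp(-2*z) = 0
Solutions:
 u(z) = C1 + 2*exp(-2*z)


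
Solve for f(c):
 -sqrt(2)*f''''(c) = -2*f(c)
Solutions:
 f(c) = C1*exp(-2^(1/8)*c) + C2*exp(2^(1/8)*c) + C3*sin(2^(1/8)*c) + C4*cos(2^(1/8)*c)


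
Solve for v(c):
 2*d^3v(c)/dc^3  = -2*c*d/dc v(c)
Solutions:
 v(c) = C1 + Integral(C2*airyai(-c) + C3*airybi(-c), c)


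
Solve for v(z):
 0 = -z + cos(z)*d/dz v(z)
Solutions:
 v(z) = C1 + Integral(z/cos(z), z)


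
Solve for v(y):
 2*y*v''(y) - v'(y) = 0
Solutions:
 v(y) = C1 + C2*y^(3/2)


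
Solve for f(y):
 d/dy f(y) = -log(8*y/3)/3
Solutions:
 f(y) = C1 - y*log(y)/3 - y*log(2) + y/3 + y*log(3)/3


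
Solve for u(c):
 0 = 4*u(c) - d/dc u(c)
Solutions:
 u(c) = C1*exp(4*c)


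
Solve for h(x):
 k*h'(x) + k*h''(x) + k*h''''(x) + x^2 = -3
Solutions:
 h(x) = C1 + C2*exp(6^(1/3)*x*(-2*3^(1/3)/(9 + sqrt(93))^(1/3) + 2^(1/3)*(9 + sqrt(93))^(1/3))/12)*sin(2^(1/3)*3^(1/6)*x*(6/(9 + sqrt(93))^(1/3) + 2^(1/3)*3^(2/3)*(9 + sqrt(93))^(1/3))/12) + C3*exp(6^(1/3)*x*(-2*3^(1/3)/(9 + sqrt(93))^(1/3) + 2^(1/3)*(9 + sqrt(93))^(1/3))/12)*cos(2^(1/3)*3^(1/6)*x*(6/(9 + sqrt(93))^(1/3) + 2^(1/3)*3^(2/3)*(9 + sqrt(93))^(1/3))/12) + C4*exp(-6^(1/3)*x*(-2*3^(1/3)/(9 + sqrt(93))^(1/3) + 2^(1/3)*(9 + sqrt(93))^(1/3))/6) - x^3/(3*k) + x^2/k - 5*x/k


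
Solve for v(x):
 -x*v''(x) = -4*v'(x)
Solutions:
 v(x) = C1 + C2*x^5


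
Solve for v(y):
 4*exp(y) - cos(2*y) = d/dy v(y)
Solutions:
 v(y) = C1 + 4*exp(y) - sin(2*y)/2


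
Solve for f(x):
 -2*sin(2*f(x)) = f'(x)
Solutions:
 f(x) = pi - acos((-C1 - exp(8*x))/(C1 - exp(8*x)))/2
 f(x) = acos((-C1 - exp(8*x))/(C1 - exp(8*x)))/2


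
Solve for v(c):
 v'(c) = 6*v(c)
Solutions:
 v(c) = C1*exp(6*c)


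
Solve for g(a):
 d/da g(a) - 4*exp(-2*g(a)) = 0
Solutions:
 g(a) = log(-sqrt(C1 + 8*a))
 g(a) = log(C1 + 8*a)/2


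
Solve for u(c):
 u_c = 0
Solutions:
 u(c) = C1


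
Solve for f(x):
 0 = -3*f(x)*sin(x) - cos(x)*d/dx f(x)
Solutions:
 f(x) = C1*cos(x)^3


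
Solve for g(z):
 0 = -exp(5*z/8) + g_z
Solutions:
 g(z) = C1 + 8*exp(5*z/8)/5


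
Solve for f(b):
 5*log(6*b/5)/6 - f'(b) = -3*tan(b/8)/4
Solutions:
 f(b) = C1 + 5*b*log(b)/6 - 5*b*log(5)/6 - 5*b/6 + 5*b*log(6)/6 - 6*log(cos(b/8))


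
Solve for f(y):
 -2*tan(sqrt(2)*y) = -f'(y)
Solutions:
 f(y) = C1 - sqrt(2)*log(cos(sqrt(2)*y))


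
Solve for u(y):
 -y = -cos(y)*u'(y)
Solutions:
 u(y) = C1 + Integral(y/cos(y), y)


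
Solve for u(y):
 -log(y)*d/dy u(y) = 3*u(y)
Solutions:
 u(y) = C1*exp(-3*li(y))


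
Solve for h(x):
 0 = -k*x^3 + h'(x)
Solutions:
 h(x) = C1 + k*x^4/4


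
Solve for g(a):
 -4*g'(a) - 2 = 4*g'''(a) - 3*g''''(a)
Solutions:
 g(a) = C1 + C2*exp(a*(-2^(1/3)*(9*sqrt(921) + 275)^(1/3) - 8*2^(2/3)/(9*sqrt(921) + 275)^(1/3) + 8)/18)*sin(2^(1/3)*sqrt(3)*a*(-(9*sqrt(921) + 275)^(1/3) + 8*2^(1/3)/(9*sqrt(921) + 275)^(1/3))/18) + C3*exp(a*(-2^(1/3)*(9*sqrt(921) + 275)^(1/3) - 8*2^(2/3)/(9*sqrt(921) + 275)^(1/3) + 8)/18)*cos(2^(1/3)*sqrt(3)*a*(-(9*sqrt(921) + 275)^(1/3) + 8*2^(1/3)/(9*sqrt(921) + 275)^(1/3))/18) + C4*exp(a*(8*2^(2/3)/(9*sqrt(921) + 275)^(1/3) + 4 + 2^(1/3)*(9*sqrt(921) + 275)^(1/3))/9) - a/2


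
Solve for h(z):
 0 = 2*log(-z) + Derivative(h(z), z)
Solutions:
 h(z) = C1 - 2*z*log(-z) + 2*z


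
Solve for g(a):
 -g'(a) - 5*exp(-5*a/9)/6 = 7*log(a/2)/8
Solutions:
 g(a) = C1 - 7*a*log(a)/8 + 7*a*(log(2) + 1)/8 + 3*exp(-5*a/9)/2


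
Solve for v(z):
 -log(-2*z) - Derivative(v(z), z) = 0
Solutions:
 v(z) = C1 - z*log(-z) + z*(1 - log(2))


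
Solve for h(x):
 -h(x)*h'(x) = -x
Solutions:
 h(x) = -sqrt(C1 + x^2)
 h(x) = sqrt(C1 + x^2)


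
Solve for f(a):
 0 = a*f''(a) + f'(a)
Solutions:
 f(a) = C1 + C2*log(a)


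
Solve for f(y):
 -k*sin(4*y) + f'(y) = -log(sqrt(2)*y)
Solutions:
 f(y) = C1 - k*cos(4*y)/4 - y*log(y) - y*log(2)/2 + y


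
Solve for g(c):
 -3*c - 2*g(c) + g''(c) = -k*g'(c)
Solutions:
 g(c) = C1*exp(c*(-k + sqrt(k^2 + 8))/2) + C2*exp(-c*(k + sqrt(k^2 + 8))/2) - 3*c/2 - 3*k/4


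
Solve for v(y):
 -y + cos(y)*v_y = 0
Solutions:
 v(y) = C1 + Integral(y/cos(y), y)


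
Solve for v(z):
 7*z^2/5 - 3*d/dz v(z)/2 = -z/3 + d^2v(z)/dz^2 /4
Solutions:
 v(z) = C1 + C2*exp(-6*z) + 14*z^3/45 - 2*z^2/45 + 2*z/135


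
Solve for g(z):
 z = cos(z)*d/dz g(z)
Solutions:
 g(z) = C1 + Integral(z/cos(z), z)


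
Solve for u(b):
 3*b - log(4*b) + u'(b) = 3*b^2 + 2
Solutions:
 u(b) = C1 + b^3 - 3*b^2/2 + b*log(b) + b + b*log(4)


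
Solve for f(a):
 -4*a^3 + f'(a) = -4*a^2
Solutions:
 f(a) = C1 + a^4 - 4*a^3/3


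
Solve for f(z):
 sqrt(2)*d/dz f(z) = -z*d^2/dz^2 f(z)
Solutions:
 f(z) = C1 + C2*z^(1 - sqrt(2))


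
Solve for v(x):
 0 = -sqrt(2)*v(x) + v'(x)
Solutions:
 v(x) = C1*exp(sqrt(2)*x)


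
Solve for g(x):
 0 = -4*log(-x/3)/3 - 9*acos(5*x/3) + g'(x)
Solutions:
 g(x) = C1 + 4*x*log(-x)/3 + 9*x*acos(5*x/3) - 4*x*log(3)/3 - 4*x/3 - 9*sqrt(9 - 25*x^2)/5


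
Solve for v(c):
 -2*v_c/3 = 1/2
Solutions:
 v(c) = C1 - 3*c/4


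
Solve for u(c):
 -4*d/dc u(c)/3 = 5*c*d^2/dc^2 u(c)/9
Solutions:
 u(c) = C1 + C2/c^(7/5)


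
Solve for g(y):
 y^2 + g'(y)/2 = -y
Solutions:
 g(y) = C1 - 2*y^3/3 - y^2


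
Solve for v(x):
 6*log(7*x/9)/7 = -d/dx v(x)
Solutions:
 v(x) = C1 - 6*x*log(x)/7 - 6*x*log(7)/7 + 6*x/7 + 12*x*log(3)/7


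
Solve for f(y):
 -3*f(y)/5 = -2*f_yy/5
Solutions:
 f(y) = C1*exp(-sqrt(6)*y/2) + C2*exp(sqrt(6)*y/2)


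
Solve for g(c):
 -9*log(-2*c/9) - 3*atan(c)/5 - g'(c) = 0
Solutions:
 g(c) = C1 - 9*c*log(-c) - 3*c*atan(c)/5 - 9*c*log(2) + 9*c + 18*c*log(3) + 3*log(c^2 + 1)/10


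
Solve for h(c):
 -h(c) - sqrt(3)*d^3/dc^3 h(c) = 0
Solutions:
 h(c) = C3*exp(-3^(5/6)*c/3) + (C1*sin(3^(1/3)*c/2) + C2*cos(3^(1/3)*c/2))*exp(3^(5/6)*c/6)


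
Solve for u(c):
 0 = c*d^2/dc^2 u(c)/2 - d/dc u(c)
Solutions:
 u(c) = C1 + C2*c^3


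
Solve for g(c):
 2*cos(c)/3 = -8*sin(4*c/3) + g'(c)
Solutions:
 g(c) = C1 + 2*sin(c)/3 - 6*cos(4*c/3)


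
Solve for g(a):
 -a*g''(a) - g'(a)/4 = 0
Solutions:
 g(a) = C1 + C2*a^(3/4)


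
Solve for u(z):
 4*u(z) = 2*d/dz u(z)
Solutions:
 u(z) = C1*exp(2*z)


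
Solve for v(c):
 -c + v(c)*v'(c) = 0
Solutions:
 v(c) = -sqrt(C1 + c^2)
 v(c) = sqrt(C1 + c^2)


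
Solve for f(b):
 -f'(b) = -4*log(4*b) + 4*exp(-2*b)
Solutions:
 f(b) = C1 + 4*b*log(b) + 4*b*(-1 + 2*log(2)) + 2*exp(-2*b)


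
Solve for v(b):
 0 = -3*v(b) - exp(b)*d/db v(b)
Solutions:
 v(b) = C1*exp(3*exp(-b))


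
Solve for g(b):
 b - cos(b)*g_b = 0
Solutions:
 g(b) = C1 + Integral(b/cos(b), b)


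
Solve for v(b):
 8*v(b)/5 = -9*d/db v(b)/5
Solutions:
 v(b) = C1*exp(-8*b/9)


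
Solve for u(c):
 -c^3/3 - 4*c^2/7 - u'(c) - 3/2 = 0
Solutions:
 u(c) = C1 - c^4/12 - 4*c^3/21 - 3*c/2


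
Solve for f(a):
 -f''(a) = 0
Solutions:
 f(a) = C1 + C2*a


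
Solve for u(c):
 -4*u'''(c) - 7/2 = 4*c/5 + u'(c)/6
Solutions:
 u(c) = C1 + C2*sin(sqrt(6)*c/12) + C3*cos(sqrt(6)*c/12) - 12*c^2/5 - 21*c


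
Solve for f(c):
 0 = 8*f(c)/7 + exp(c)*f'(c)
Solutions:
 f(c) = C1*exp(8*exp(-c)/7)


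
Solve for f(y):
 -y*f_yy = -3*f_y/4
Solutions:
 f(y) = C1 + C2*y^(7/4)


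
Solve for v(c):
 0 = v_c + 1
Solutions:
 v(c) = C1 - c


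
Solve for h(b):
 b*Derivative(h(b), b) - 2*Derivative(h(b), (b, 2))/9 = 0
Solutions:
 h(b) = C1 + C2*erfi(3*b/2)


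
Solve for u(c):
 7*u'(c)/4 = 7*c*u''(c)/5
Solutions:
 u(c) = C1 + C2*c^(9/4)


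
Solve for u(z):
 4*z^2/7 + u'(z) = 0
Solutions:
 u(z) = C1 - 4*z^3/21


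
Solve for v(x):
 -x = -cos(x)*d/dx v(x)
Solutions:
 v(x) = C1 + Integral(x/cos(x), x)


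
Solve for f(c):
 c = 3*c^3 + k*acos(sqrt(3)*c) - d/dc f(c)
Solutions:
 f(c) = C1 + 3*c^4/4 - c^2/2 + k*(c*acos(sqrt(3)*c) - sqrt(3)*sqrt(1 - 3*c^2)/3)


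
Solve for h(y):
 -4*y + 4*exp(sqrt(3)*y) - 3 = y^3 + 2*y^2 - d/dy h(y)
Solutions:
 h(y) = C1 + y^4/4 + 2*y^3/3 + 2*y^2 + 3*y - 4*sqrt(3)*exp(sqrt(3)*y)/3


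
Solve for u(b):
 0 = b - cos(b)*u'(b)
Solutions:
 u(b) = C1 + Integral(b/cos(b), b)


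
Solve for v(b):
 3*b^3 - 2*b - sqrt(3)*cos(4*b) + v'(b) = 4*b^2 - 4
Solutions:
 v(b) = C1 - 3*b^4/4 + 4*b^3/3 + b^2 - 4*b + sqrt(3)*sin(4*b)/4


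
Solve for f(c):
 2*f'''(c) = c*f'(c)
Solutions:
 f(c) = C1 + Integral(C2*airyai(2^(2/3)*c/2) + C3*airybi(2^(2/3)*c/2), c)


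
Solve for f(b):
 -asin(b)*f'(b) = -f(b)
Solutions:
 f(b) = C1*exp(Integral(1/asin(b), b))


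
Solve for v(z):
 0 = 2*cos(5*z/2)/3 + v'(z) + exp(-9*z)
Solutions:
 v(z) = C1 - 4*sin(5*z/2)/15 + exp(-9*z)/9


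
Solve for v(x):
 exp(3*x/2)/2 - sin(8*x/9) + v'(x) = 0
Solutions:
 v(x) = C1 - exp(3*x/2)/3 - 9*cos(8*x/9)/8


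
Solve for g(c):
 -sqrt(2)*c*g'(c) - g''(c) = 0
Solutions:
 g(c) = C1 + C2*erf(2^(3/4)*c/2)


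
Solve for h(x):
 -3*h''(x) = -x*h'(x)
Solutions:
 h(x) = C1 + C2*erfi(sqrt(6)*x/6)


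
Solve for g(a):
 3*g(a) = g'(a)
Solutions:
 g(a) = C1*exp(3*a)


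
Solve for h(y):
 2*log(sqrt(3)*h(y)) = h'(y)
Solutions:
 -Integral(1/(2*log(_y) + log(3)), (_y, h(y))) = C1 - y


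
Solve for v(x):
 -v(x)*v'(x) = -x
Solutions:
 v(x) = -sqrt(C1 + x^2)
 v(x) = sqrt(C1 + x^2)


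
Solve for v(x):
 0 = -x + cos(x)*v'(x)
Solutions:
 v(x) = C1 + Integral(x/cos(x), x)


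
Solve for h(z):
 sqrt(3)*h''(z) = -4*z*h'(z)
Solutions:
 h(z) = C1 + C2*erf(sqrt(2)*3^(3/4)*z/3)


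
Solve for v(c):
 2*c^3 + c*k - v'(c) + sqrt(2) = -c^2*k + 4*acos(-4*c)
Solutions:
 v(c) = C1 + c^4/2 + c^3*k/3 + c^2*k/2 - 4*c*acos(-4*c) + sqrt(2)*c - sqrt(1 - 16*c^2)


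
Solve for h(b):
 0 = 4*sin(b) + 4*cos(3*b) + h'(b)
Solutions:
 h(b) = C1 - 4*sin(3*b)/3 + 4*cos(b)


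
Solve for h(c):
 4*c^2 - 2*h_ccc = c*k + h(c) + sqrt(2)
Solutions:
 h(c) = C3*exp(-2^(2/3)*c/2) + 4*c^2 - c*k + (C1*sin(2^(2/3)*sqrt(3)*c/4) + C2*cos(2^(2/3)*sqrt(3)*c/4))*exp(2^(2/3)*c/4) - sqrt(2)


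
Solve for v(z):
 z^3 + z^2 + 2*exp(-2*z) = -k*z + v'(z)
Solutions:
 v(z) = C1 + k*z^2/2 + z^4/4 + z^3/3 - exp(-2*z)


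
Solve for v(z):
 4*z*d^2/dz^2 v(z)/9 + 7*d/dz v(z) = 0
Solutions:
 v(z) = C1 + C2/z^(59/4)


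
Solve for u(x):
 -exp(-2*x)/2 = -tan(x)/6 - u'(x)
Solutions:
 u(x) = C1 - log(tan(x)^2 + 1)/12 - exp(-2*x)/4


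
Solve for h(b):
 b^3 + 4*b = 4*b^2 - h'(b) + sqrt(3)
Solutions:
 h(b) = C1 - b^4/4 + 4*b^3/3 - 2*b^2 + sqrt(3)*b


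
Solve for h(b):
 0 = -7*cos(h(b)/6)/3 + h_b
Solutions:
 -7*b/3 - 3*log(sin(h(b)/6) - 1) + 3*log(sin(h(b)/6) + 1) = C1


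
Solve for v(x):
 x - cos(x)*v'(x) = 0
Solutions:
 v(x) = C1 + Integral(x/cos(x), x)


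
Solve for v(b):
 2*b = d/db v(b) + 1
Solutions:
 v(b) = C1 + b^2 - b


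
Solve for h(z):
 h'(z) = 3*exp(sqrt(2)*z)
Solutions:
 h(z) = C1 + 3*sqrt(2)*exp(sqrt(2)*z)/2


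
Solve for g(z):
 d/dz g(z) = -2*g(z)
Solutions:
 g(z) = C1*exp(-2*z)


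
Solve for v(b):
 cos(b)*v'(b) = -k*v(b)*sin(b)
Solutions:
 v(b) = C1*exp(k*log(cos(b)))


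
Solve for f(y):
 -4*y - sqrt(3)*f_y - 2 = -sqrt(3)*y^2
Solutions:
 f(y) = C1 + y^3/3 - 2*sqrt(3)*y^2/3 - 2*sqrt(3)*y/3


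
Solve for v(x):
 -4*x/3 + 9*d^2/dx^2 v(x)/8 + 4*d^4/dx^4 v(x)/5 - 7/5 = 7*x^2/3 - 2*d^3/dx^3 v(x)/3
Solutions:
 v(x) = C1 + C2*x + 14*x^4/81 - 464*x^3/2187 - 46796*x^2/98415 + (C3*sin(sqrt(710)*x/24) + C4*cos(sqrt(710)*x/24))*exp(-5*x/12)


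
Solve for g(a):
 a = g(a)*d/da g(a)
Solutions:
 g(a) = -sqrt(C1 + a^2)
 g(a) = sqrt(C1 + a^2)


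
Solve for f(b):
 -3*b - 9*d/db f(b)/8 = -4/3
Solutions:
 f(b) = C1 - 4*b^2/3 + 32*b/27


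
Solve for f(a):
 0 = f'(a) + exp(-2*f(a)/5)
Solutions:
 f(a) = 5*log(-sqrt(C1 - a)) - 5*log(5) + 5*log(10)/2
 f(a) = 5*log(C1 - a)/2 - 5*log(5) + 5*log(10)/2


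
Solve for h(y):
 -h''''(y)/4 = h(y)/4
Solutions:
 h(y) = (C1*sin(sqrt(2)*y/2) + C2*cos(sqrt(2)*y/2))*exp(-sqrt(2)*y/2) + (C3*sin(sqrt(2)*y/2) + C4*cos(sqrt(2)*y/2))*exp(sqrt(2)*y/2)


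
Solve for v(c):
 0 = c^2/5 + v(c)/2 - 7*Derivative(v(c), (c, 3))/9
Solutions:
 v(c) = C3*exp(42^(2/3)*c/14) - 2*c^2/5 + (C1*sin(3*14^(2/3)*3^(1/6)*c/28) + C2*cos(3*14^(2/3)*3^(1/6)*c/28))*exp(-42^(2/3)*c/28)


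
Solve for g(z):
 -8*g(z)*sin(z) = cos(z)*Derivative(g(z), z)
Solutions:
 g(z) = C1*cos(z)^8


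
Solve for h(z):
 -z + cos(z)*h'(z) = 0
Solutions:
 h(z) = C1 + Integral(z/cos(z), z)


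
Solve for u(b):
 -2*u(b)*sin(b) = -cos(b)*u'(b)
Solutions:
 u(b) = C1/cos(b)^2


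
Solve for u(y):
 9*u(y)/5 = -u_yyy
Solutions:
 u(y) = C3*exp(-15^(2/3)*y/5) + (C1*sin(3*3^(1/6)*5^(2/3)*y/10) + C2*cos(3*3^(1/6)*5^(2/3)*y/10))*exp(15^(2/3)*y/10)


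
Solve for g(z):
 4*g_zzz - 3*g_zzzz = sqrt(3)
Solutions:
 g(z) = C1 + C2*z + C3*z^2 + C4*exp(4*z/3) + sqrt(3)*z^3/24


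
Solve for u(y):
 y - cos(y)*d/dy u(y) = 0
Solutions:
 u(y) = C1 + Integral(y/cos(y), y)


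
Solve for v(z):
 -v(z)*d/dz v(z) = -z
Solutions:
 v(z) = -sqrt(C1 + z^2)
 v(z) = sqrt(C1 + z^2)


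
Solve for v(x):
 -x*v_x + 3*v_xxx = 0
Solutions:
 v(x) = C1 + Integral(C2*airyai(3^(2/3)*x/3) + C3*airybi(3^(2/3)*x/3), x)


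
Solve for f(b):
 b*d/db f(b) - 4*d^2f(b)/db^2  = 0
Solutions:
 f(b) = C1 + C2*erfi(sqrt(2)*b/4)


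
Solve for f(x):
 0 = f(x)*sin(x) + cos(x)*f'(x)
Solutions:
 f(x) = C1*cos(x)


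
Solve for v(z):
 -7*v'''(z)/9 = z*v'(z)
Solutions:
 v(z) = C1 + Integral(C2*airyai(-21^(2/3)*z/7) + C3*airybi(-21^(2/3)*z/7), z)


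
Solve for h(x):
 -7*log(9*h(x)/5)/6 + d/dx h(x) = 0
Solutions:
 -6*Integral(1/(log(_y) - log(5) + 2*log(3)), (_y, h(x)))/7 = C1 - x


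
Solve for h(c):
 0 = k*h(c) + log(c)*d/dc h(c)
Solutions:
 h(c) = C1*exp(-k*li(c))


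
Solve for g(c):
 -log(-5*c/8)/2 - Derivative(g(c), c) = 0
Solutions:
 g(c) = C1 - c*log(-c)/2 + c*(-log(5) + 1 + 3*log(2))/2


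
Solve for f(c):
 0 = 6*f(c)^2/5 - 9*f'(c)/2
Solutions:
 f(c) = -15/(C1 + 4*c)


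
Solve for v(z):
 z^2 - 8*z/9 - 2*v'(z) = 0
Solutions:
 v(z) = C1 + z^3/6 - 2*z^2/9


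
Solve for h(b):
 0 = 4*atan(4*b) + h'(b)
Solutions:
 h(b) = C1 - 4*b*atan(4*b) + log(16*b^2 + 1)/2


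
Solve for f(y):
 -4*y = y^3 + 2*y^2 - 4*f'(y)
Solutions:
 f(y) = C1 + y^4/16 + y^3/6 + y^2/2


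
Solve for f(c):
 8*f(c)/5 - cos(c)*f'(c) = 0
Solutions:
 f(c) = C1*(sin(c) + 1)^(4/5)/(sin(c) - 1)^(4/5)


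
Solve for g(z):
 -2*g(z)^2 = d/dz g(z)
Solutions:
 g(z) = 1/(C1 + 2*z)


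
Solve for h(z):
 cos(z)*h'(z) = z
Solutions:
 h(z) = C1 + Integral(z/cos(z), z)


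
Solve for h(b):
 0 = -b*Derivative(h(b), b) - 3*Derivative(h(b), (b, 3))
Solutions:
 h(b) = C1 + Integral(C2*airyai(-3^(2/3)*b/3) + C3*airybi(-3^(2/3)*b/3), b)


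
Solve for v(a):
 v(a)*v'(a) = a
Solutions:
 v(a) = -sqrt(C1 + a^2)
 v(a) = sqrt(C1 + a^2)


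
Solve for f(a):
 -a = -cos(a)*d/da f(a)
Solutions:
 f(a) = C1 + Integral(a/cos(a), a)


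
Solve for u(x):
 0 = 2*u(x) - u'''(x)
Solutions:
 u(x) = C3*exp(2^(1/3)*x) + (C1*sin(2^(1/3)*sqrt(3)*x/2) + C2*cos(2^(1/3)*sqrt(3)*x/2))*exp(-2^(1/3)*x/2)


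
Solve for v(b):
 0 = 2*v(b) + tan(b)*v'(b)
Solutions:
 v(b) = C1/sin(b)^2


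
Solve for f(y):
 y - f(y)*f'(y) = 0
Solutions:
 f(y) = -sqrt(C1 + y^2)
 f(y) = sqrt(C1 + y^2)


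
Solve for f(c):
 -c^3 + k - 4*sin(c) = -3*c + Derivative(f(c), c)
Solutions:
 f(c) = C1 - c^4/4 + 3*c^2/2 + c*k + 4*cos(c)


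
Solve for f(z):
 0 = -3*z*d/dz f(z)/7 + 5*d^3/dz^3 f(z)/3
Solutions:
 f(z) = C1 + Integral(C2*airyai(105^(2/3)*z/35) + C3*airybi(105^(2/3)*z/35), z)


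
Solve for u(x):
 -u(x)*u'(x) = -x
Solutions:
 u(x) = -sqrt(C1 + x^2)
 u(x) = sqrt(C1 + x^2)


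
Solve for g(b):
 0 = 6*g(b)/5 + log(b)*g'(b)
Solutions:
 g(b) = C1*exp(-6*li(b)/5)


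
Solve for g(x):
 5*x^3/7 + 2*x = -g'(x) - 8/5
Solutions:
 g(x) = C1 - 5*x^4/28 - x^2 - 8*x/5


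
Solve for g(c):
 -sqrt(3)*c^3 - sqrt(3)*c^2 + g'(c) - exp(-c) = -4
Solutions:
 g(c) = C1 + sqrt(3)*c^4/4 + sqrt(3)*c^3/3 - 4*c - exp(-c)


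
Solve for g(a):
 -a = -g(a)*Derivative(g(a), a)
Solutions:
 g(a) = -sqrt(C1 + a^2)
 g(a) = sqrt(C1 + a^2)


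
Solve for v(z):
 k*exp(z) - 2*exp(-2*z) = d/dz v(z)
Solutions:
 v(z) = C1 + k*exp(z) + exp(-2*z)


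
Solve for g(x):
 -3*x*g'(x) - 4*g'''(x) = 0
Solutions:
 g(x) = C1 + Integral(C2*airyai(-6^(1/3)*x/2) + C3*airybi(-6^(1/3)*x/2), x)


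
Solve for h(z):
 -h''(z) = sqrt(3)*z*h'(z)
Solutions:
 h(z) = C1 + C2*erf(sqrt(2)*3^(1/4)*z/2)


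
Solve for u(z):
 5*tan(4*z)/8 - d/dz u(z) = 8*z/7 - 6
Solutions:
 u(z) = C1 - 4*z^2/7 + 6*z - 5*log(cos(4*z))/32


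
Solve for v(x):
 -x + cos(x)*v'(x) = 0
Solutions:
 v(x) = C1 + Integral(x/cos(x), x)


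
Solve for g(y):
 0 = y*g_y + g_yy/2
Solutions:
 g(y) = C1 + C2*erf(y)


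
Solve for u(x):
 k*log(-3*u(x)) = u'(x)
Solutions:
 Integral(1/(log(-_y) + log(3)), (_y, u(x))) = C1 + k*x


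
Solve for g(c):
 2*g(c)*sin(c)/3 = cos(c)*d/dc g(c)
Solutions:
 g(c) = C1/cos(c)^(2/3)


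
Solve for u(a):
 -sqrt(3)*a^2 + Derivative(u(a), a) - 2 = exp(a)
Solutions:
 u(a) = C1 + sqrt(3)*a^3/3 + 2*a + exp(a)


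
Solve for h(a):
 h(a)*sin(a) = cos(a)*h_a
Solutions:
 h(a) = C1/cos(a)


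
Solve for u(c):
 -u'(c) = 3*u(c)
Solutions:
 u(c) = C1*exp(-3*c)


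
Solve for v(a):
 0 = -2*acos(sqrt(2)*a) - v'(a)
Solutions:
 v(a) = C1 - 2*a*acos(sqrt(2)*a) + sqrt(2)*sqrt(1 - 2*a^2)


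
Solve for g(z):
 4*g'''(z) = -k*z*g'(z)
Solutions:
 g(z) = C1 + Integral(C2*airyai(2^(1/3)*z*(-k)^(1/3)/2) + C3*airybi(2^(1/3)*z*(-k)^(1/3)/2), z)


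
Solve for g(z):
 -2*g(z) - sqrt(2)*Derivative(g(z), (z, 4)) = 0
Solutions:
 g(z) = (C1*sin(2^(5/8)*z/2) + C2*cos(2^(5/8)*z/2))*exp(-2^(5/8)*z/2) + (C3*sin(2^(5/8)*z/2) + C4*cos(2^(5/8)*z/2))*exp(2^(5/8)*z/2)


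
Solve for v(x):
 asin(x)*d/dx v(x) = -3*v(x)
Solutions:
 v(x) = C1*exp(-3*Integral(1/asin(x), x))


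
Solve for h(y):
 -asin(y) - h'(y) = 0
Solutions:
 h(y) = C1 - y*asin(y) - sqrt(1 - y^2)


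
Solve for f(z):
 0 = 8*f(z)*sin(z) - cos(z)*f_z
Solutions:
 f(z) = C1/cos(z)^8


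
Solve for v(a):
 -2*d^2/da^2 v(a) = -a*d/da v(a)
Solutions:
 v(a) = C1 + C2*erfi(a/2)


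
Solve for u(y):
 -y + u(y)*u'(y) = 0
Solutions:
 u(y) = -sqrt(C1 + y^2)
 u(y) = sqrt(C1 + y^2)


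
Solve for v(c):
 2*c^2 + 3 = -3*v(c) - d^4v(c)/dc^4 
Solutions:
 v(c) = -2*c^2/3 + (C1*sin(sqrt(2)*3^(1/4)*c/2) + C2*cos(sqrt(2)*3^(1/4)*c/2))*exp(-sqrt(2)*3^(1/4)*c/2) + (C3*sin(sqrt(2)*3^(1/4)*c/2) + C4*cos(sqrt(2)*3^(1/4)*c/2))*exp(sqrt(2)*3^(1/4)*c/2) - 1


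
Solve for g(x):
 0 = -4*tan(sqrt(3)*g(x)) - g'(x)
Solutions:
 g(x) = sqrt(3)*(pi - asin(C1*exp(-4*sqrt(3)*x)))/3
 g(x) = sqrt(3)*asin(C1*exp(-4*sqrt(3)*x))/3


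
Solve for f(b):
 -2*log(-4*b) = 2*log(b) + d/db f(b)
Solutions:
 f(b) = C1 - 4*b*log(b) + 2*b*(-2*log(2) + 2 - I*pi)
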